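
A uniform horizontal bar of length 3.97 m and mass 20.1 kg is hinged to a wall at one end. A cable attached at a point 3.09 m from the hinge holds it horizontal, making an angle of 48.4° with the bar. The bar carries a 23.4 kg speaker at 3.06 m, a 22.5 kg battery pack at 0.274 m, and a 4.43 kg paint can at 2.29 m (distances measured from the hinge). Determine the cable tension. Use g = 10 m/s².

Choose the hinge as the axis so the unknown hinge reaction has zero arm there.
Beam weight: 20.1 × 10 = 201 N down at 1.985 m → arm 1.985 m, τ = 201 × 1.985 = 399 N·m clockwise.
Speaker: 23.4 × 10 = 234 N down at 3.06 m → arm 3.06 m, τ = 234 × 3.06 = 716 N·m clockwise.
Battery pack: 22.5 × 10 = 225 N down at 0.274 m → arm 0.274 m, τ = 225 × 0.274 = 61.65 N·m clockwise.
Paint can: 4.43 × 10 = 44.3 N down at 2.29 m → arm 2.29 m, τ = 44.3 × 2.29 = 101.4 N·m clockwise.
Total clockwise load moment = 1278 N·m.
The cable tension T acts at 3.09 m; only its component perpendicular to the bar, T sinθ, produces torque. sin 48.4° = 0.7478.
For rotational equilibrium, T × 3.09 × 0.7478 = 1278, so T = 1278 / 2.311 = 553 N.

T ≈ 553 N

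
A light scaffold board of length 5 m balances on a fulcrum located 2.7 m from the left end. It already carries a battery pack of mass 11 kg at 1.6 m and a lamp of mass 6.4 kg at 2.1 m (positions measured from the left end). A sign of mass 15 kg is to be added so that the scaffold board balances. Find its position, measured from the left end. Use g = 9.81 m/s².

Take moments about the fulcrum (at 2.7 m from the left end).
Battery pack: 11 × 9.81 = 107.9 N down at 1.6 m → arm 1.1 m, τ = 107.9 × 1.1 = 118.7 N·m counterclockwise.
Lamp: 6.4 × 9.81 = 62.78 N down at 2.1 m → arm 0.6 m, τ = 62.78 × 0.6 = 37.67 N·m counterclockwise.
Net moment of existing loads = 156.4 N·m counterclockwise.
The sign weighs 15 × 9.81 = 147.2 N and must supply an equal clockwise moment, so its lever arm about the fulcrum is 156.4 / 147.2 = 1.06 m.
That puts it at 2.7 + 1.06 = 3.76 m from the left end.

x ≈ 3.76 m from the left end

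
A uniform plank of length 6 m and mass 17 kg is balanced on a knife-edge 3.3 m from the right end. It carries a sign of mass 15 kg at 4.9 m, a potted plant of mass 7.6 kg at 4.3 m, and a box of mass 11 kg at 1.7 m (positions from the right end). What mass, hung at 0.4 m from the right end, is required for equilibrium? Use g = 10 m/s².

Sum moments about the knife-edge (at 3.3 m from the right end) (the support reaction has zero arm there).
Beam weight: 17 × 10 = 170 N down at 3 m → arm 0.3 m, τ = 170 × 0.3 = 51 N·m clockwise.
Sign: 15 × 10 = 150 N down at 4.9 m → arm 1.6 m, τ = 150 × 1.6 = 240 N·m counterclockwise.
Potted plant: 7.6 × 10 = 76 N down at 4.3 m → arm 1 m, τ = 76 × 1 = 76 N·m counterclockwise.
Box: 11 × 10 = 110 N down at 1.7 m → arm 1.6 m, τ = 110 × 1.6 = 176 N·m clockwise.
Net moment of known loads = 89 N·m counterclockwise.
An unknown mass m at 0.4 m has arm 2.9 m; its moment is m·g·2.9 clockwise.
Στ = 0 ⇒ m × 10 × 2.9 = 89 ⇒ m = 89 / (10 × 2.9) = 3.07 kg.

m ≈ 3.07 kg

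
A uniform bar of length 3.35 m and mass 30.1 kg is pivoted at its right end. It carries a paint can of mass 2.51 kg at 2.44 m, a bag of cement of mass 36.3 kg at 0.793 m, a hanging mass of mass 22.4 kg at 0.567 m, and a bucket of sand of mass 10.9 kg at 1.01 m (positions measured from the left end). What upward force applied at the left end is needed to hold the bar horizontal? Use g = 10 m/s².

Sum moments about the right end (the unknown pivot reaction has zero arm there).
Beam weight: 30.1 × 10 = 301 N down at 1.675 m → arm 1.675 m, τ = 301 × 1.675 = 504.2 N·m counterclockwise.
Paint can: 2.51 × 10 = 25.1 N down at 2.44 m → arm 0.91 m, τ = 25.1 × 0.91 = 22.84 N·m counterclockwise.
Bag of cement: 36.3 × 10 = 363 N down at 0.793 m → arm 2.557 m, τ = 363 × 2.557 = 928.2 N·m counterclockwise.
Hanging mass: 22.4 × 10 = 224 N down at 0.567 m → arm 2.783 m, τ = 224 × 2.783 = 623.4 N·m counterclockwise.
Bucket of sand: 10.9 × 10 = 109 N down at 1.01 m → arm 2.34 m, τ = 109 × 2.34 = 255.1 N·m counterclockwise.
Net moment of the loads = 2334 N·m counterclockwise.
The upward force F acts at the left end, arm 3.35 m, giving F × 3.35 clockwise.
Setting net torque to zero: F × 3.35 = 2334 → F = 2334 / 3.35 = 697 N.

F ≈ 697 N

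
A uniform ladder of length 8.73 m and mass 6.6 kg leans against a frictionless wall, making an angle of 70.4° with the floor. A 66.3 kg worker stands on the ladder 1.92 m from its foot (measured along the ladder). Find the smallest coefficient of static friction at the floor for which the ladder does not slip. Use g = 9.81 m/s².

μ_min ≈ 0.0873

Sum moments about the foot of the ladder (the floor normal and friction both act there and drop out).
Ladder weight 6.6×9.81 = 64.75 N acts at 4.365 m along the ladder; its horizontal arm is 4.365·cos70.4° = 1.464 m → τ = 94.79 N·m clockwise.
Worker: 66.3×9.81 = 650.4 N at 1.92 m → arm 0.6441 m → τ = 418.9 N·m clockwise.
Wall normal N acts horizontally at the top; its moment arm is the height L sinθ = 8.73·sin70.4° = 8.224 m, counterclockwise.
Setting net torque to zero: N × 8.224 = 513.7 → N = 62.46 N.
ΣFx = 0 ⇒ f = N_wall = 62.46 N. ΣFy = 0 ⇒ N_floor = 715.1 N.
μ_min = f / N_floor = 62.46 / 715.1 = 0.0873.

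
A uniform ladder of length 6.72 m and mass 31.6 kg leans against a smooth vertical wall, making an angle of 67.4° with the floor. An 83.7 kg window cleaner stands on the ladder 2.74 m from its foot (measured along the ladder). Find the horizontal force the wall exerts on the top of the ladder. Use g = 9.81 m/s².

Sum moments about the foot of the ladder (the floor normal and friction both act there and drop out).
Ladder weight 31.6×9.81 = 310 N acts at 3.36 m along the ladder; its horizontal arm is 3.36·cos67.4° = 1.291 m → τ = 400.2 N·m clockwise.
Window cleaner: 83.7×9.81 = 821.1 N at 2.74 m → arm 1.053 m → τ = 864.6 N·m clockwise.
Wall normal N acts horizontally at the top; its moment arm is the height L sinθ = 6.72·sin67.4° = 6.204 m, counterclockwise.
Balancing moments: N × 6.204 = 1265, giving N = 204 N.

N_wall ≈ 204 N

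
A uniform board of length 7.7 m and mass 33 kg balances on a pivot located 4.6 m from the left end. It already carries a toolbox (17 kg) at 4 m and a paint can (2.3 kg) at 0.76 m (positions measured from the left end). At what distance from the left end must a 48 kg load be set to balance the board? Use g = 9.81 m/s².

Take moments about the pivot (at 4.6 m from the left end).
Beam weight: 33 × 9.81 = 323.7 N down at 3.85 m → arm 0.75 m, τ = 323.7 × 0.75 = 242.8 N·m counterclockwise.
Toolbox: 17 × 9.81 = 166.8 N down at 4 m → arm 0.6 m, τ = 166.8 × 0.6 = 100.1 N·m counterclockwise.
Paint can: 2.3 × 9.81 = 22.56 N down at 0.76 m → arm 3.84 m, τ = 22.56 × 3.84 = 86.63 N·m counterclockwise.
Net moment of existing loads = 429.5 N·m counterclockwise.
The load weighs 48 × 9.81 = 470.9 N and must supply an equal clockwise moment, so its lever arm about the pivot is 429.5 / 470.9 = 0.912 m.
That puts it at 4.6 + 0.912 = 5.51 m from the left end.

x ≈ 5.51 m from the left end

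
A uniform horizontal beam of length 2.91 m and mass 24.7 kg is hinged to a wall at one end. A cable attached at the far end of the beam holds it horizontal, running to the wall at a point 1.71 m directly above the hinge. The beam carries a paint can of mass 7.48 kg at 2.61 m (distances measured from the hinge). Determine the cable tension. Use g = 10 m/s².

T ≈ 376 N

Choose the hinge as the axis so the unknown hinge reaction has zero arm there.
Beam weight: 24.7 × 10 = 247 N down at 1.455 m → arm 1.455 m, τ = 247 × 1.455 = 359.4 N·m clockwise.
Paint can: 7.48 × 10 = 74.8 N down at 2.61 m → arm 2.61 m, τ = 74.8 × 2.61 = 195.2 N·m clockwise.
Total clockwise load moment = 554.6 N·m.
The cable tension T acts at 2.91 m; only its component perpendicular to the beam, T sinθ, produces torque. sinθ = h/√(h²+d²) = 1.71/√(1.71²+2.91²) = 0.5066.
Στ = 0 ⇒ T × 2.91 × 0.5066 = 554.6 ⇒ T = 554.6 / 1.474 = 376 N.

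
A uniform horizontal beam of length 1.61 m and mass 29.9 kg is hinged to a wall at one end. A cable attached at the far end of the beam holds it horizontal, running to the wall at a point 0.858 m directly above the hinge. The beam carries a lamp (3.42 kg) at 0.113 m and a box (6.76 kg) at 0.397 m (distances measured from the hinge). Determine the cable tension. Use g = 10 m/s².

Taking torques about the hinge:
Beam weight: 29.9 × 10 = 299 N down at 0.805 m → arm 0.805 m, τ = 299 × 0.805 = 240.7 N·m clockwise.
Lamp: 3.42 × 10 = 34.2 N down at 0.113 m → arm 0.113 m, τ = 34.2 × 0.113 = 3.865 N·m clockwise.
Box: 6.76 × 10 = 67.6 N down at 0.397 m → arm 0.397 m, τ = 67.6 × 0.397 = 26.84 N·m clockwise.
Total clockwise load moment = 271.4 N·m.
The cable tension T acts at 1.61 m; only its component perpendicular to the beam, T sinθ, produces torque. sinθ = h/√(h²+d²) = 0.858/√(0.858²+1.61²) = 0.4703.
Setting net torque to zero: T × 1.61 × 0.4703 = 271.4 → T = 271.4 / 0.7572 = 358 N.

T ≈ 358 N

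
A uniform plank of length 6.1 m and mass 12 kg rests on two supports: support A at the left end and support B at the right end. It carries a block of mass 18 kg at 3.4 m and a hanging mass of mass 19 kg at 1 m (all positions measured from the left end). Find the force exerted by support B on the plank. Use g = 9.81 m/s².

R_B ≈ 188 N

Choose support A as the axis so its reaction then has zero moment arm.
Beam weight: 12 × 9.81 = 117.7 N down at 3.05 m → arm 3.05 m, τ = 117.7 × 3.05 = 359 N·m clockwise.
Block: 18 × 9.81 = 176.6 N down at 3.4 m → arm 3.4 m, τ = 176.6 × 3.4 = 600.4 N·m clockwise.
Hanging mass: 19 × 9.81 = 186.4 N down at 1 m → arm 1 m, τ = 186.4 × 1 = 186.4 N·m clockwise.
Net load moment about support A = 1146 N·m clockwise.
Reaction R at support B is upward at 6.1 m, arm 6.1 m → moment R × 6.1 counterclockwise.
Στ = 0 ⇒ R × 6.1 = 1146 ⇒ R = 188 N.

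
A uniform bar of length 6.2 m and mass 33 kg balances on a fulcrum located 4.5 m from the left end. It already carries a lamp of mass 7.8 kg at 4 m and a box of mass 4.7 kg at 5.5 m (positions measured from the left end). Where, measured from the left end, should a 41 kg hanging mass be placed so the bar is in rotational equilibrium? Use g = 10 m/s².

x ≈ 5.61 m from the left end

Sum moments about the fulcrum (at 4.5 m from the left end) (the support reaction has zero arm there).
Beam weight: 33 × 10 = 330 N down at 3.1 m → arm 1.4 m, τ = 330 × 1.4 = 462 N·m counterclockwise.
Lamp: 7.8 × 10 = 78 N down at 4 m → arm 0.5 m, τ = 78 × 0.5 = 39 N·m counterclockwise.
Box: 4.7 × 10 = 47 N down at 5.5 m → arm 1 m, τ = 47 × 1 = 47 N·m clockwise.
Net moment of existing loads = 454 N·m counterclockwise.
The hanging mass weighs 41 × 10 = 410 N and must supply an equal clockwise moment, so its lever arm about the fulcrum is 454 / 410 = 1.11 m.
That puts it at 4.5 + 1.11 = 5.61 m from the left end.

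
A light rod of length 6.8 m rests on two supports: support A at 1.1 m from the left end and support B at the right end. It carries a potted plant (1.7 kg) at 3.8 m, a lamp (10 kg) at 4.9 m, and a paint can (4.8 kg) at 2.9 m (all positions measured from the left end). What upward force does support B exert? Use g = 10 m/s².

About support A:
Potted plant: 1.7 × 10 = 17 N down at 3.8 m → arm 2.7 m, τ = 17 × 2.7 = 45.9 N·m clockwise.
Lamp: 10 × 10 = 100 N down at 4.9 m → arm 3.8 m, τ = 100 × 3.8 = 380 N·m clockwise.
Paint can: 4.8 × 10 = 48 N down at 2.9 m → arm 1.8 m, τ = 48 × 1.8 = 86.4 N·m clockwise.
Net load moment about support A = 512.3 N·m clockwise.
Reaction R at support B is upward at 6.8 m, arm 5.7 m → moment R × 5.7 counterclockwise.
For rotational equilibrium, R × 5.7 = 512.3, so R = 89.9 N.

R_B ≈ 89.9 N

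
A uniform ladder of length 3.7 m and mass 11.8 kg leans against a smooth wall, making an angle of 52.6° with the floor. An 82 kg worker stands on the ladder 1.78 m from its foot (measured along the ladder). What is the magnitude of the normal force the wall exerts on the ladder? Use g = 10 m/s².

N_wall ≈ 347 N

Taking torques about the foot of the ladder:
Ladder weight 11.8×10 = 118 N acts at 1.85 m along the ladder; its horizontal arm is 1.85·cos52.6° = 1.124 m → τ = 132.6 N·m clockwise.
Worker: 82×10 = 820 N at 1.78 m → arm 1.081 m → τ = 886.4 N·m clockwise.
Wall normal N acts horizontally at the top; its moment arm is the height L sinθ = 3.7·sin52.6° = 2.939 m, counterclockwise.
For rotational equilibrium, N × 2.939 = 1019, so N = 347 N.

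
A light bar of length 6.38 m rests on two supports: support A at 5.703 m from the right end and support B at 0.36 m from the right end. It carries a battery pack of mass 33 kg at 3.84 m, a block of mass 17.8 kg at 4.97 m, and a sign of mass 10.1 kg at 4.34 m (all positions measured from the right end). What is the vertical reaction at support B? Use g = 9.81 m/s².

R_B ≈ 162 N

Choose support A as the axis so its reaction then has zero moment arm.
Battery pack: 33 × 9.81 = 323.7 N down at 3.84 m → arm 1.863 m, τ = 323.7 × 1.863 = 603.1 N·m clockwise.
Block: 17.8 × 9.81 = 174.6 N down at 4.97 m → arm 0.733 m, τ = 174.6 × 0.733 = 128 N·m clockwise.
Sign: 10.1 × 9.81 = 99.08 N down at 4.34 m → arm 1.363 m, τ = 99.08 × 1.363 = 135 N·m clockwise.
Net load moment about support A = 866.1 N·m clockwise.
Reaction R at support B is upward at 0.36 m, arm 5.343 m → moment R × 5.343 counterclockwise.
Balancing moments: R × 5.343 = 866.1, giving R = 162 N.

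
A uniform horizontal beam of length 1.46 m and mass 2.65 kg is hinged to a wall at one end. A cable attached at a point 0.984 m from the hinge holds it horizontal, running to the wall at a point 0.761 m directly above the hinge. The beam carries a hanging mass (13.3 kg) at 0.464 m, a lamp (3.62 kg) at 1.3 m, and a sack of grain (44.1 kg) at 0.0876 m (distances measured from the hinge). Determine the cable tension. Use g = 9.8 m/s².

About the hinge:
Beam weight: 2.65 × 9.8 = 25.97 N down at 0.73 m → arm 0.73 m, τ = 25.97 × 0.73 = 18.96 N·m clockwise.
Hanging mass: 13.3 × 9.8 = 130.3 N down at 0.464 m → arm 0.464 m, τ = 130.3 × 0.464 = 60.46 N·m clockwise.
Lamp: 3.62 × 9.8 = 35.48 N down at 1.3 m → arm 1.3 m, τ = 35.48 × 1.3 = 46.12 N·m clockwise.
Sack of grain: 44.1 × 9.8 = 432.2 N down at 0.0876 m → arm 0.0876 m, τ = 432.2 × 0.0876 = 37.86 N·m clockwise.
Total clockwise load moment = 163.4 N·m.
The cable tension T acts at 0.984 m; only its component perpendicular to the beam, T sinθ, produces torque. sinθ = h/√(h²+d²) = 0.761/√(0.761²+0.984²) = 0.6118.
For rotational equilibrium, T × 0.984 × 0.6118 = 163.4, so T = 163.4 / 0.602 = 271 N.

T ≈ 271 N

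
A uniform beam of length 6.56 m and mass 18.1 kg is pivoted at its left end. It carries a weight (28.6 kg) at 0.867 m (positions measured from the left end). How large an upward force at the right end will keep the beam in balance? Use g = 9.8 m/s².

F ≈ 126 N

Take moments about the left end.
Beam weight: 18.1 × 9.8 = 177.4 N down at 3.28 m → arm 3.28 m, τ = 177.4 × 3.28 = 581.9 N·m clockwise.
Weight: 28.6 × 9.8 = 280.3 N down at 0.867 m → arm 0.867 m, τ = 280.3 × 0.867 = 243 N·m clockwise.
Net moment of the loads = 824.9 N·m clockwise.
The upward force F acts at the right end, arm 6.56 m, giving F × 6.56 counterclockwise.
Setting net torque to zero: F × 6.56 = 824.9 → F = 824.9 / 6.56 = 126 N.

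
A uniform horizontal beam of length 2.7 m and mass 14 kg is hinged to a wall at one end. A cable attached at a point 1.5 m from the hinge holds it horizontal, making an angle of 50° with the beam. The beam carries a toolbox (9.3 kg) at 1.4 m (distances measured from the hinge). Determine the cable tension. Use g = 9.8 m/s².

T ≈ 272 N

Taking torques about the hinge:
Beam weight: 14 × 9.8 = 137.2 N down at 1.35 m → arm 1.35 m, τ = 137.2 × 1.35 = 185.2 N·m clockwise.
Toolbox: 9.3 × 9.8 = 91.14 N down at 1.4 m → arm 1.4 m, τ = 91.14 × 1.4 = 127.6 N·m clockwise.
Total clockwise load moment = 312.8 N·m.
The cable tension T acts at 1.5 m; only its component perpendicular to the beam, T sinθ, produces torque. sin 50° = 0.766.
Στ = 0 ⇒ T × 1.5 × 0.766 = 312.8 ⇒ T = 312.8 / 1.149 = 272 N.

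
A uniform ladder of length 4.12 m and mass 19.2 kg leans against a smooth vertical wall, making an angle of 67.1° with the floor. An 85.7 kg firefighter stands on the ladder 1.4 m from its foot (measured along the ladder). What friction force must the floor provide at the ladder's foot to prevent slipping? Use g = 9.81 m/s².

About the foot of the ladder:
Ladder weight 19.2×9.81 = 188.4 N acts at 2.06 m along the ladder; its horizontal arm is 2.06·cos67.1° = 0.8016 m → τ = 151 N·m clockwise.
Firefighter: 85.7×9.81 = 840.7 N at 1.4 m → arm 0.5448 m → τ = 458 N·m clockwise.
Wall normal N acts horizontally at the top; its moment arm is the height L sinθ = 4.12·sin67.1° = 3.795 m, counterclockwise.
Setting net torque to zero: N × 3.795 = 609 → N = 160 N.
ΣFx = 0: friction at the foot balances the wall's push, so f = N_wall = 160 N.

f ≈ 160 N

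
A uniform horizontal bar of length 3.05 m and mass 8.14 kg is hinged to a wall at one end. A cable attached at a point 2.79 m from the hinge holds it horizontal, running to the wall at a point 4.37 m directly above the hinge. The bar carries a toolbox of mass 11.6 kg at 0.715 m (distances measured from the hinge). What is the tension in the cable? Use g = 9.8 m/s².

T ≈ 86.3 N

Choose the hinge as the axis so the unknown hinge reaction has zero arm there.
Beam weight: 8.14 × 9.8 = 79.77 N down at 1.525 m → arm 1.525 m, τ = 79.77 × 1.525 = 121.6 N·m clockwise.
Toolbox: 11.6 × 9.8 = 113.7 N down at 0.715 m → arm 0.715 m, τ = 113.7 × 0.715 = 81.3 N·m clockwise.
Total clockwise load moment = 202.9 N·m.
The cable tension T acts at 2.79 m; only its component perpendicular to the bar, T sinθ, produces torque. sinθ = h/√(h²+d²) = 4.37/√(4.37²+2.79²) = 0.8429.
For rotational equilibrium, T × 2.79 × 0.8429 = 202.9, so T = 202.9 / 2.352 = 86.3 N.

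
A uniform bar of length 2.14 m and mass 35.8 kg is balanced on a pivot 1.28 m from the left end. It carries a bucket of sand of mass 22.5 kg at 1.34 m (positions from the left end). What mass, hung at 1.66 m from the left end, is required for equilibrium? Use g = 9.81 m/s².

m ≈ 16.2 kg

Take moments about the pivot (at 1.28 m from the left end).
Beam weight: 35.8 × 9.81 = 351.2 N down at 1.07 m → arm 0.21 m, τ = 351.2 × 0.21 = 73.75 N·m counterclockwise.
Bucket of sand: 22.5 × 9.81 = 220.7 N down at 1.34 m → arm 0.06 m, τ = 220.7 × 0.06 = 13.24 N·m clockwise.
Net moment of known loads = 60.51 N·m counterclockwise.
An unknown mass m at 1.66 m has arm 0.38 m; its moment is m·g·0.38 clockwise.
Balancing moments: m × 9.81 × 0.38 = 60.51, giving m = 60.51 / (9.81 × 0.38) = 16.2 kg.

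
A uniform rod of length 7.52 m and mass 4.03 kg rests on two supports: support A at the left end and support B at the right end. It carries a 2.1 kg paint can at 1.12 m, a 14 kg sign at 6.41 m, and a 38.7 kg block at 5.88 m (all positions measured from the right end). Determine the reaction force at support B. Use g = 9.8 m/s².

R_B ≈ 140 N

Taking torques about support A:
Beam weight: 4.03 × 9.8 = 39.49 N down at 3.76 m → arm 3.76 m, τ = 39.49 × 3.76 = 148.5 N·m clockwise.
Paint can: 2.1 × 9.8 = 20.58 N down at 1.12 m → arm 6.4 m, τ = 20.58 × 6.4 = 131.7 N·m clockwise.
Sign: 14 × 9.8 = 137.2 N down at 6.41 m → arm 1.11 m, τ = 137.2 × 1.11 = 152.3 N·m clockwise.
Block: 38.7 × 9.8 = 379.3 N down at 5.88 m → arm 1.64 m, τ = 379.3 × 1.64 = 622.1 N·m clockwise.
Net load moment about support A = 1055 N·m clockwise.
Reaction R at support B is upward at 0 m, arm 7.52 m → moment R × 7.52 counterclockwise.
Balancing moments: R × 7.52 = 1055, giving R = 140 N.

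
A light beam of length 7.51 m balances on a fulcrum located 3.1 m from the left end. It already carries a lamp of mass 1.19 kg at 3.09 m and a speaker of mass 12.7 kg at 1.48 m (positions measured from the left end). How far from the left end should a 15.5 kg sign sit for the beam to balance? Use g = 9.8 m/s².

x ≈ 4.43 m from the left end

Sum moments about the fulcrum (at 3.1 m from the left end) (the support reaction has zero arm there).
Lamp: 1.19 × 9.8 = 11.66 N down at 3.09 m → arm 0.01 m, τ = 11.66 × 0.01 = 0.1166 N·m counterclockwise.
Speaker: 12.7 × 9.8 = 124.5 N down at 1.48 m → arm 1.62 m, τ = 124.5 × 1.62 = 201.7 N·m counterclockwise.
Net moment of existing loads = 201.8 N·m counterclockwise.
The sign weighs 15.5 × 9.8 = 151.9 N and must supply an equal clockwise moment, so its lever arm about the fulcrum is 201.8 / 151.9 = 1.33 m.
That puts it at 3.1 + 1.33 = 4.43 m from the left end.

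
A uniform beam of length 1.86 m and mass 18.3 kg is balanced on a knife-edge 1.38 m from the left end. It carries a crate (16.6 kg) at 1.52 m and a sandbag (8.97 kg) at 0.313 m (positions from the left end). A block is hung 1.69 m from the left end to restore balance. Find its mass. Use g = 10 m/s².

About the knife-edge (at 1.38 m from the left end):
Beam weight: 18.3 × 10 = 183 N down at 0.93 m → arm 0.45 m, τ = 183 × 0.45 = 82.35 N·m counterclockwise.
Crate: 16.6 × 10 = 166 N down at 1.52 m → arm 0.14 m, τ = 166 × 0.14 = 23.24 N·m clockwise.
Sandbag: 8.97 × 10 = 89.7 N down at 0.313 m → arm 1.067 m, τ = 89.7 × 1.067 = 95.71 N·m counterclockwise.
Net moment of known loads = 154.8 N·m counterclockwise.
An unknown mass m at 1.69 m has arm 0.31 m; its moment is m·g·0.31 clockwise.
Setting net torque to zero: m × 10 × 0.31 = 154.8 → m = 154.8 / (10 × 0.31) = 49.9 kg.

m ≈ 49.9 kg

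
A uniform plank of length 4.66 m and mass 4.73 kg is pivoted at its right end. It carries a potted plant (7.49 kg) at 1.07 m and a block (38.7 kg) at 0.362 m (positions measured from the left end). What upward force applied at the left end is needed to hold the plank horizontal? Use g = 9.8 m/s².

F ≈ 430 N

Take moments about the right end.
Beam weight: 4.73 × 9.8 = 46.35 N down at 2.33 m → arm 2.33 m, τ = 46.35 × 2.33 = 108 N·m counterclockwise.
Potted plant: 7.49 × 9.8 = 73.4 N down at 1.07 m → arm 3.59 m, τ = 73.4 × 3.59 = 263.5 N·m counterclockwise.
Block: 38.7 × 9.8 = 379.3 N down at 0.362 m → arm 4.298 m, τ = 379.3 × 4.298 = 1630 N·m counterclockwise.
Net moment of the loads = 2002 N·m counterclockwise.
The upward force F acts at the left end, arm 4.66 m, giving F × 4.66 clockwise.
Setting net torque to zero: F × 4.66 = 2002 → F = 2002 / 4.66 = 430 N.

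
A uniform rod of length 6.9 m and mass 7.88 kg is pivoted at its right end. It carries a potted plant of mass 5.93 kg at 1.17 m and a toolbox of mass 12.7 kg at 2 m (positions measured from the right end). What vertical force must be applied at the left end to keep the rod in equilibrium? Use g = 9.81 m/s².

Sum moments about the right end (the unknown pivot reaction has zero arm there).
Beam weight: 7.88 × 9.81 = 77.3 N down at 3.45 m → arm 3.45 m, τ = 77.3 × 3.45 = 266.7 N·m counterclockwise.
Potted plant: 5.93 × 9.81 = 58.17 N down at 1.17 m → arm 1.17 m, τ = 58.17 × 1.17 = 68.06 N·m counterclockwise.
Toolbox: 12.7 × 9.81 = 124.6 N down at 2 m → arm 2 m, τ = 124.6 × 2 = 249.2 N·m counterclockwise.
Net moment of the loads = 584 N·m counterclockwise.
The upward force F acts at the left end, arm 6.9 m, giving F × 6.9 clockwise.
Setting net torque to zero: F × 6.9 = 584 → F = 584 / 6.9 = 84.6 N.

F ≈ 84.6 N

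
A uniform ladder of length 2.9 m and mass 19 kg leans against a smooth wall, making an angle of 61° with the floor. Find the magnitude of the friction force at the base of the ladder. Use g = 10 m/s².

f ≈ 52.7 N

Taking torques about the foot of the ladder:
Ladder weight 19×10 = 190 N acts at 1.45 m along the ladder; its horizontal arm is 1.45·cos61° = 0.703 m → τ = 133.6 N·m clockwise.
Wall normal N acts horizontally at the top; its moment arm is the height L sinθ = 2.9·sin61° = 2.536 m, counterclockwise.
For rotational equilibrium, N × 2.536 = 133.6, so N = 52.7 N.
ΣFx = 0: friction at the foot balances the wall's push, so f = N_wall = 52.7 N.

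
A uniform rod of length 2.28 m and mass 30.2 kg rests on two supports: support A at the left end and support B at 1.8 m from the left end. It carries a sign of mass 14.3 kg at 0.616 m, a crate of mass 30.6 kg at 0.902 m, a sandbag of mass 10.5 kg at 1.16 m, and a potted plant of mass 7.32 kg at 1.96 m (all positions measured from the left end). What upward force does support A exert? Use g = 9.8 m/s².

Take moments about support B.
Beam weight: 30.2 × 9.8 = 296 N down at 1.14 m → arm 0.66 m, τ = 296 × 0.66 = 195.4 N·m counterclockwise.
Sign: 14.3 × 9.8 = 140.1 N down at 0.616 m → arm 1.184 m, τ = 140.1 × 1.184 = 165.9 N·m counterclockwise.
Crate: 30.6 × 9.8 = 299.9 N down at 0.902 m → arm 0.898 m, τ = 299.9 × 0.898 = 269.3 N·m counterclockwise.
Sandbag: 10.5 × 9.8 = 102.9 N down at 1.16 m → arm 0.64 m, τ = 102.9 × 0.64 = 65.86 N·m counterclockwise.
Potted plant: 7.32 × 9.8 = 71.74 N down at 1.96 m → arm 0.16 m, τ = 71.74 × 0.16 = 11.48 N·m clockwise.
Net load moment about support B = 685 N·m counterclockwise.
Reaction R at support A is upward at 0 m, arm 1.8 m → moment R × 1.8 clockwise.
For rotational equilibrium, R × 1.8 = 685, so R = 381 N.

R_A ≈ 381 N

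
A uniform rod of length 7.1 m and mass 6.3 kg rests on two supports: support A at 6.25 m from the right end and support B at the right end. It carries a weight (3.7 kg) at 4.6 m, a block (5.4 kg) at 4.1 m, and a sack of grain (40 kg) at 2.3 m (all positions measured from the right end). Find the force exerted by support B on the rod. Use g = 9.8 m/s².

R_B ≈ 302 N

Sum moments about support A (its reaction then has zero moment arm).
Beam weight: 6.3 × 9.8 = 61.74 N down at 3.55 m → arm 2.7 m, τ = 61.74 × 2.7 = 166.7 N·m clockwise.
Weight: 3.7 × 9.8 = 36.26 N down at 4.6 m → arm 1.65 m, τ = 36.26 × 1.65 = 59.83 N·m clockwise.
Block: 5.4 × 9.8 = 52.92 N down at 4.1 m → arm 2.15 m, τ = 52.92 × 2.15 = 113.8 N·m clockwise.
Sack of grain: 40 × 9.8 = 392 N down at 2.3 m → arm 3.95 m, τ = 392 × 3.95 = 1548 N·m clockwise.
Net load moment about support A = 1888 N·m clockwise.
Reaction R at support B is upward at 0 m, arm 6.25 m → moment R × 6.25 counterclockwise.
Balancing moments: R × 6.25 = 1888, giving R = 302 N.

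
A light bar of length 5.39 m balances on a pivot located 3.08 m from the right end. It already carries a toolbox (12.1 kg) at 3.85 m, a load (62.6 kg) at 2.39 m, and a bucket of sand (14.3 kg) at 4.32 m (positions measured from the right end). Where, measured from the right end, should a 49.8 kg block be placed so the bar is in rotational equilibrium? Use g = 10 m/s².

Choose the pivot (at 3.08 m from the right end) as the axis so the support reaction has zero arm there.
Toolbox: 12.1 × 10 = 121 N down at 3.85 m → arm 0.77 m, τ = 121 × 0.77 = 93.17 N·m counterclockwise.
Load: 62.6 × 10 = 626 N down at 2.39 m → arm 0.69 m, τ = 626 × 0.69 = 431.9 N·m clockwise.
Bucket of sand: 14.3 × 10 = 143 N down at 4.32 m → arm 1.24 m, τ = 143 × 1.24 = 177.3 N·m counterclockwise.
Net moment of existing loads = 161.4 N·m clockwise.
The block weighs 49.8 × 10 = 498 N and must supply an equal counterclockwise moment, so its lever arm about the pivot is 161.4 / 498 = 0.324 m.
That puts it at 3.08 + 0.324 = 3.4 m from the right end.

x ≈ 3.4 m from the right end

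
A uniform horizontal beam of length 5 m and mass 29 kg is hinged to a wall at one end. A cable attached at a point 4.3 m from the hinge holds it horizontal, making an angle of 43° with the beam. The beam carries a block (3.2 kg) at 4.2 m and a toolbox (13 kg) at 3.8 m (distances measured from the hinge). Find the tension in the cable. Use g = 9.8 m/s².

T ≈ 452 N

Taking torques about the hinge:
Beam weight: 29 × 9.8 = 284.2 N down at 2.5 m → arm 2.5 m, τ = 284.2 × 2.5 = 710.5 N·m clockwise.
Block: 3.2 × 9.8 = 31.36 N down at 4.2 m → arm 4.2 m, τ = 31.36 × 4.2 = 131.7 N·m clockwise.
Toolbox: 13 × 9.8 = 127.4 N down at 3.8 m → arm 3.8 m, τ = 127.4 × 3.8 = 484.1 N·m clockwise.
Total clockwise load moment = 1326 N·m.
The cable tension T acts at 4.3 m; only its component perpendicular to the beam, T sinθ, produces torque. sin 43° = 0.682.
For rotational equilibrium, T × 4.3 × 0.682 = 1326, so T = 1326 / 2.933 = 452 N.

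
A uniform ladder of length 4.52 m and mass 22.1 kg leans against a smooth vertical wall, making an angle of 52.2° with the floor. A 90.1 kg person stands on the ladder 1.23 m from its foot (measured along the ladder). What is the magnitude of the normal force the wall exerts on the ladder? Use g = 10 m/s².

About the foot of the ladder:
Ladder weight 22.1×10 = 221 N acts at 2.26 m along the ladder; its horizontal arm is 2.26·cos52.2° = 1.385 m → τ = 306.1 N·m clockwise.
Person: 90.1×10 = 901 N at 1.23 m → arm 0.7539 m → τ = 679.3 N·m clockwise.
Wall normal N acts horizontally at the top; its moment arm is the height L sinθ = 4.52·sin52.2° = 3.572 m, counterclockwise.
Setting net torque to zero: N × 3.572 = 985.4 → N = 276 N.

N_wall ≈ 276 N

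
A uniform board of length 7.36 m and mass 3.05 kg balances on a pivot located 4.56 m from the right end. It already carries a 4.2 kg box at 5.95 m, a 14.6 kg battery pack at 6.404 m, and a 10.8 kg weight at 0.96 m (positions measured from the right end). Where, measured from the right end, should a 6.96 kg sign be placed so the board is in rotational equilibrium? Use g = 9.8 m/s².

x ≈ 5.82 m from the right end

Take moments about the pivot (at 4.56 m from the right end).
Beam weight: 3.05 × 9.8 = 29.89 N down at 3.68 m → arm 0.88 m, τ = 29.89 × 0.88 = 26.3 N·m clockwise.
Box: 4.2 × 9.8 = 41.16 N down at 5.95 m → arm 1.39 m, τ = 41.16 × 1.39 = 57.21 N·m counterclockwise.
Battery pack: 14.6 × 9.8 = 143.1 N down at 6.404 m → arm 1.844 m, τ = 143.1 × 1.844 = 263.9 N·m counterclockwise.
Weight: 10.8 × 9.8 = 105.8 N down at 0.96 m → arm 3.6 m, τ = 105.8 × 3.6 = 380.9 N·m clockwise.
Net moment of existing loads = 86.09 N·m clockwise.
The sign weighs 6.96 × 9.8 = 68.21 N and must supply an equal counterclockwise moment, so its lever arm about the pivot is 86.09 / 68.21 = 1.26 m.
That puts it at 4.56 + 1.26 = 5.82 m from the right end.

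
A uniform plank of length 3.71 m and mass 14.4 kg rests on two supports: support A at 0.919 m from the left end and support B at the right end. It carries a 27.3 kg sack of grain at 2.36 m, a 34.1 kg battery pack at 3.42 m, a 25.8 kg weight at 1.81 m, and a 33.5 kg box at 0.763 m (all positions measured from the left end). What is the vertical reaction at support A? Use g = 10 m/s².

R_A ≈ 793 N

Choose support B as the axis so its reaction then has zero moment arm.
Beam weight: 14.4 × 10 = 144 N down at 1.855 m → arm 1.855 m, τ = 144 × 1.855 = 267.1 N·m counterclockwise.
Sack of grain: 27.3 × 10 = 273 N down at 2.36 m → arm 1.35 m, τ = 273 × 1.35 = 368.6 N·m counterclockwise.
Battery pack: 34.1 × 10 = 341 N down at 3.42 m → arm 0.29 m, τ = 341 × 0.29 = 98.89 N·m counterclockwise.
Weight: 25.8 × 10 = 258 N down at 1.81 m → arm 1.9 m, τ = 258 × 1.9 = 490.2 N·m counterclockwise.
Box: 33.5 × 10 = 335 N down at 0.763 m → arm 2.947 m, τ = 335 × 2.947 = 987.2 N·m counterclockwise.
Net load moment about support B = 2212 N·m counterclockwise.
Reaction R at support A is upward at 0.919 m, arm 2.791 m → moment R × 2.791 clockwise.
For rotational equilibrium, R × 2.791 = 2212, so R = 793 N.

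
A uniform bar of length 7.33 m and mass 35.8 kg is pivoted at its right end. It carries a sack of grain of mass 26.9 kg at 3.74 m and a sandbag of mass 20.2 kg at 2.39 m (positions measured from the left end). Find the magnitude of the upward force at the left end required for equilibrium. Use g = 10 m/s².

Take moments about the right end.
Beam weight: 35.8 × 10 = 358 N down at 3.665 m → arm 3.665 m, τ = 358 × 3.665 = 1312 N·m counterclockwise.
Sack of grain: 26.9 × 10 = 269 N down at 3.74 m → arm 3.59 m, τ = 269 × 3.59 = 965.7 N·m counterclockwise.
Sandbag: 20.2 × 10 = 202 N down at 2.39 m → arm 4.94 m, τ = 202 × 4.94 = 997.9 N·m counterclockwise.
Net moment of the loads = 3276 N·m counterclockwise.
The upward force F acts at the left end, arm 7.33 m, giving F × 7.33 clockwise.
Στ = 0 ⇒ F × 7.33 = 3276 ⇒ F = 3276 / 7.33 = 447 N.

F ≈ 447 N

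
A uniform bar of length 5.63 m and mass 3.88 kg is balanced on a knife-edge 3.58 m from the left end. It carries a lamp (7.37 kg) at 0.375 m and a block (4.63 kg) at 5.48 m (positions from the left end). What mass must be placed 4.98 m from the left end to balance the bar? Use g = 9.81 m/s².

Take moments about the knife-edge (at 3.58 m from the left end).
Beam weight: 3.88 × 9.81 = 38.06 N down at 2.815 m → arm 0.765 m, τ = 38.06 × 0.765 = 29.12 N·m counterclockwise.
Lamp: 7.37 × 9.81 = 72.3 N down at 0.375 m → arm 3.205 m, τ = 72.3 × 3.205 = 231.7 N·m counterclockwise.
Block: 4.63 × 9.81 = 45.42 N down at 5.48 m → arm 1.9 m, τ = 45.42 × 1.9 = 86.3 N·m clockwise.
Net moment of known loads = 174.5 N·m counterclockwise.
An unknown mass m at 4.98 m has arm 1.4 m; its moment is m·g·1.4 clockwise.
Balancing moments: m × 9.81 × 1.4 = 174.5, giving m = 174.5 / (9.81 × 1.4) = 12.7 kg.

m ≈ 12.7 kg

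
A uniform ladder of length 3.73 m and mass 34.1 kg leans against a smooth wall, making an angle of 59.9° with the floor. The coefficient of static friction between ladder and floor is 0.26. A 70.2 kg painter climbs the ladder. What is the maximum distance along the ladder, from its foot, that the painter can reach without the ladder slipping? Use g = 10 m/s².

d ≈ 1.58 m

Sum moments about the foot of the ladder (the floor normal and friction both act there and drop out).
Ladder weight 34.1×10 = 341 N acts at 1.865 m along the ladder; its horizontal arm is 1.865·cos59.9° = 0.9353 m → τ = 318.9 N·m clockwise.
Painter weight 70.2×10 = 702 N at distance d → arm d·cos59.9° → τ = 702·d·0.5015 clockwise.
Wall normal N at the top has arm L sinθ = 3.227 m counterclockwise, so Στ = 0 gives N·3.227 = 318.9 + 352.1·d.
ΣFy = 0 ⇒ N_floor = 1043 N, so the maximum friction is μ_s·N_floor = 0.26×1043 = 271.2 N. ΣFx = 0 ⇒ N_wall = f, so at the slipping point N = 271.2 N.
Substituting: 271.2×3.227 = 318.9 + 352.1·d ⇒ d = (875.2 − 318.9) / 352.1 = 1.58 m.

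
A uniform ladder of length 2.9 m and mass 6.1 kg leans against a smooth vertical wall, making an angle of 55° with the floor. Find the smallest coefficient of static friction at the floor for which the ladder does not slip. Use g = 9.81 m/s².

μ_min ≈ 0.35

Take moments about the foot of the ladder.
Ladder weight 6.1×9.81 = 59.84 N acts at 1.45 m along the ladder; its horizontal arm is 1.45·cos55° = 0.8317 m → τ = 49.77 N·m clockwise.
Wall normal N acts horizontally at the top; its moment arm is the height L sinθ = 2.9·sin55° = 2.376 m, counterclockwise.
Balancing moments: N × 2.376 = 49.77, giving N = 20.95 N.
ΣFx = 0 ⇒ f = N_wall = 20.95 N. ΣFy = 0 ⇒ N_floor = 59.84 N.
μ_min = f / N_floor = 20.95 / 59.84 = 0.35.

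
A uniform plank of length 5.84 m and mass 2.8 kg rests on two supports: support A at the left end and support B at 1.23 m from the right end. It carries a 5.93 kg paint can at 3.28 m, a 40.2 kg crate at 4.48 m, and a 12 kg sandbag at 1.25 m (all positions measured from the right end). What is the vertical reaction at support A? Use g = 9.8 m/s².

Sum moments about support B (its reaction then has zero moment arm).
Beam weight: 2.8 × 9.8 = 27.44 N down at 2.92 m → arm 1.69 m, τ = 27.44 × 1.69 = 46.37 N·m counterclockwise.
Paint can: 5.93 × 9.8 = 58.11 N down at 3.28 m → arm 2.05 m, τ = 58.11 × 2.05 = 119.1 N·m counterclockwise.
Crate: 40.2 × 9.8 = 394 N down at 4.48 m → arm 3.25 m, τ = 394 × 3.25 = 1280 N·m counterclockwise.
Sandbag: 12 × 9.8 = 117.6 N down at 1.25 m → arm 0.02 m, τ = 117.6 × 0.02 = 2.352 N·m counterclockwise.
Net load moment about support B = 1448 N·m counterclockwise.
Reaction R at support A is upward at 5.84 m, arm 4.61 m → moment R × 4.61 clockwise.
Setting net torque to zero: R × 4.61 = 1448 → R = 314 N.

R_A ≈ 314 N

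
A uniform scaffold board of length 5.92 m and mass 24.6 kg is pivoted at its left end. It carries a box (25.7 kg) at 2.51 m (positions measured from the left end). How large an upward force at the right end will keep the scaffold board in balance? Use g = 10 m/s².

About the left end:
Beam weight: 24.6 × 10 = 246 N down at 2.96 m → arm 2.96 m, τ = 246 × 2.96 = 728.2 N·m clockwise.
Box: 25.7 × 10 = 257 N down at 2.51 m → arm 2.51 m, τ = 257 × 2.51 = 645.1 N·m clockwise.
Net moment of the loads = 1373 N·m clockwise.
The upward force F acts at the right end, arm 5.92 m, giving F × 5.92 counterclockwise.
Στ = 0 ⇒ F × 5.92 = 1373 ⇒ F = 1373 / 5.92 = 232 N.

F ≈ 232 N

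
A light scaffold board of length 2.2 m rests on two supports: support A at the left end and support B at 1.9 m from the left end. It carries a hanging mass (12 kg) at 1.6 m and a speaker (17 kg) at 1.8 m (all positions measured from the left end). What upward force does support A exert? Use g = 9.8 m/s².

R_A ≈ 27.3 N

Take moments about support B.
Hanging mass: 12 × 9.8 = 117.6 N down at 1.6 m → arm 0.3 m, τ = 117.6 × 0.3 = 35.28 N·m counterclockwise.
Speaker: 17 × 9.8 = 166.6 N down at 1.8 m → arm 0.1 m, τ = 166.6 × 0.1 = 16.66 N·m counterclockwise.
Net load moment about support B = 51.94 N·m counterclockwise.
Reaction R at support A is upward at 0 m, arm 1.9 m → moment R × 1.9 clockwise.
Στ = 0 ⇒ R × 1.9 = 51.94 ⇒ R = 27.3 N.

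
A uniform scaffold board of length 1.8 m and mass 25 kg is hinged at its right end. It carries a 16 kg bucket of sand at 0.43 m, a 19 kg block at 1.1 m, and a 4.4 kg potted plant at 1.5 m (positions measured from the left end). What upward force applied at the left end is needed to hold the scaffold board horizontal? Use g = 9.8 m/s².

Taking torques about the right end:
Beam weight: 25 × 9.8 = 245 N down at 0.9 m → arm 0.9 m, τ = 245 × 0.9 = 220.5 N·m counterclockwise.
Bucket of sand: 16 × 9.8 = 156.8 N down at 0.43 m → arm 1.37 m, τ = 156.8 × 1.37 = 214.8 N·m counterclockwise.
Block: 19 × 9.8 = 186.2 N down at 1.1 m → arm 0.7 m, τ = 186.2 × 0.7 = 130.3 N·m counterclockwise.
Potted plant: 4.4 × 9.8 = 43.12 N down at 1.5 m → arm 0.3 m, τ = 43.12 × 0.3 = 12.94 N·m counterclockwise.
Net moment of the loads = 578.5 N·m counterclockwise.
The upward force F acts at the left end, arm 1.8 m, giving F × 1.8 clockwise.
Setting net torque to zero: F × 1.8 = 578.5 → F = 578.5 / 1.8 = 321 N.

F ≈ 321 N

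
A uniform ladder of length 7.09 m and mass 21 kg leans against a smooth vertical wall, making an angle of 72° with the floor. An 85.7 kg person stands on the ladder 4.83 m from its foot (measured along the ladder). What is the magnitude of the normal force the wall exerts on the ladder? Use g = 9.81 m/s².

N_wall ≈ 220 N

Sum moments about the foot of the ladder (the floor normal and friction both act there and drop out).
Ladder weight 21×9.81 = 206 N acts at 3.545 m along the ladder; its horizontal arm is 3.545·cos72° = 1.095 m → τ = 225.6 N·m clockwise.
Person: 85.7×9.81 = 840.7 N at 4.83 m → arm 1.493 m → τ = 1255 N·m clockwise.
Wall normal N acts horizontally at the top; its moment arm is the height L sinθ = 7.09·sin72° = 6.743 m, counterclockwise.
Setting net torque to zero: N × 6.743 = 1481 → N = 220 N.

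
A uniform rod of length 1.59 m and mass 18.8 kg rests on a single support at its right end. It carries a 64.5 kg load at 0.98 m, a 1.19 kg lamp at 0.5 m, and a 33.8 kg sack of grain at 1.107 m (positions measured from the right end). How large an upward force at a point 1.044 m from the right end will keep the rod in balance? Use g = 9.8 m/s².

About the right end:
Beam weight: 18.8 × 9.8 = 184.2 N down at 0.795 m → arm 0.795 m, τ = 184.2 × 0.795 = 146.4 N·m counterclockwise.
Load: 64.5 × 9.8 = 632.1 N down at 0.98 m → arm 0.98 m, τ = 632.1 × 0.98 = 619.5 N·m counterclockwise.
Lamp: 1.19 × 9.8 = 11.66 N down at 0.5 m → arm 0.5 m, τ = 11.66 × 0.5 = 5.83 N·m counterclockwise.
Sack of grain: 33.8 × 9.8 = 331.2 N down at 1.107 m → arm 1.107 m, τ = 331.2 × 1.107 = 366.6 N·m counterclockwise.
Net moment of the loads = 1138 N·m counterclockwise.
The upward force F acts at a point 1.044 m from the right end, arm 1.044 m, giving F × 1.044 clockwise.
Στ = 0 ⇒ F × 1.044 = 1138 ⇒ F = 1138 / 1.044 = 1090 N.

F ≈ 1090 N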